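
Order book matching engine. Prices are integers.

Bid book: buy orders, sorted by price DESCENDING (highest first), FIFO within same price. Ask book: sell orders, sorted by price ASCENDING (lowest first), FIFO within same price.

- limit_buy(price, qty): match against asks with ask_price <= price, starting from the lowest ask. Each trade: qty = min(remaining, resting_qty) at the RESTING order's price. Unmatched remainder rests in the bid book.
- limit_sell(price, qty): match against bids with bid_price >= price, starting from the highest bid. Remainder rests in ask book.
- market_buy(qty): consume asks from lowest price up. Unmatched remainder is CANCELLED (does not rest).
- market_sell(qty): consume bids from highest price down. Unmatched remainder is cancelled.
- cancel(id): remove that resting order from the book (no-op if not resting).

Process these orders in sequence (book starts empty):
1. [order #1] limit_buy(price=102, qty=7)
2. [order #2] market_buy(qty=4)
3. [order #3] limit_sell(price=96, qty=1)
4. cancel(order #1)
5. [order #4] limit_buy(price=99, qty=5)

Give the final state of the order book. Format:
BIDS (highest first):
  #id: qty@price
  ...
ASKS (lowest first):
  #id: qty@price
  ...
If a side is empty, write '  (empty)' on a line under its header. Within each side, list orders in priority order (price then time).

After op 1 [order #1] limit_buy(price=102, qty=7): fills=none; bids=[#1:7@102] asks=[-]
After op 2 [order #2] market_buy(qty=4): fills=none; bids=[#1:7@102] asks=[-]
After op 3 [order #3] limit_sell(price=96, qty=1): fills=#1x#3:1@102; bids=[#1:6@102] asks=[-]
After op 4 cancel(order #1): fills=none; bids=[-] asks=[-]
After op 5 [order #4] limit_buy(price=99, qty=5): fills=none; bids=[#4:5@99] asks=[-]

Answer: BIDS (highest first):
  #4: 5@99
ASKS (lowest first):
  (empty)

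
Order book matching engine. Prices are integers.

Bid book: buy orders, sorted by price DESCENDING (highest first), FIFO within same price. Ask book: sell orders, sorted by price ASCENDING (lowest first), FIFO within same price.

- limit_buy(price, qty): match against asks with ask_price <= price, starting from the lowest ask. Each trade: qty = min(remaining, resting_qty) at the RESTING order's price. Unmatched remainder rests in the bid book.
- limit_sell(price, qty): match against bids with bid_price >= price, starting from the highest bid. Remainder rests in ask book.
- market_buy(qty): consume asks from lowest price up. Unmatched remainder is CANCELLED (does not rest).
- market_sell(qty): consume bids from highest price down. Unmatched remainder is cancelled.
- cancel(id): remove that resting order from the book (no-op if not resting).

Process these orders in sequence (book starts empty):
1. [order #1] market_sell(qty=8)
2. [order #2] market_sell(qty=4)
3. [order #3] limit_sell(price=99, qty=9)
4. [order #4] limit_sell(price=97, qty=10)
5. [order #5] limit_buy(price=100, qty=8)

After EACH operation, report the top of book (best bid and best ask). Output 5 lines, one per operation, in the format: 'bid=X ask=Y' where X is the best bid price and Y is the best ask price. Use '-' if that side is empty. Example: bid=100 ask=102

After op 1 [order #1] market_sell(qty=8): fills=none; bids=[-] asks=[-]
After op 2 [order #2] market_sell(qty=4): fills=none; bids=[-] asks=[-]
After op 3 [order #3] limit_sell(price=99, qty=9): fills=none; bids=[-] asks=[#3:9@99]
After op 4 [order #4] limit_sell(price=97, qty=10): fills=none; bids=[-] asks=[#4:10@97 #3:9@99]
After op 5 [order #5] limit_buy(price=100, qty=8): fills=#5x#4:8@97; bids=[-] asks=[#4:2@97 #3:9@99]

Answer: bid=- ask=-
bid=- ask=-
bid=- ask=99
bid=- ask=97
bid=- ask=97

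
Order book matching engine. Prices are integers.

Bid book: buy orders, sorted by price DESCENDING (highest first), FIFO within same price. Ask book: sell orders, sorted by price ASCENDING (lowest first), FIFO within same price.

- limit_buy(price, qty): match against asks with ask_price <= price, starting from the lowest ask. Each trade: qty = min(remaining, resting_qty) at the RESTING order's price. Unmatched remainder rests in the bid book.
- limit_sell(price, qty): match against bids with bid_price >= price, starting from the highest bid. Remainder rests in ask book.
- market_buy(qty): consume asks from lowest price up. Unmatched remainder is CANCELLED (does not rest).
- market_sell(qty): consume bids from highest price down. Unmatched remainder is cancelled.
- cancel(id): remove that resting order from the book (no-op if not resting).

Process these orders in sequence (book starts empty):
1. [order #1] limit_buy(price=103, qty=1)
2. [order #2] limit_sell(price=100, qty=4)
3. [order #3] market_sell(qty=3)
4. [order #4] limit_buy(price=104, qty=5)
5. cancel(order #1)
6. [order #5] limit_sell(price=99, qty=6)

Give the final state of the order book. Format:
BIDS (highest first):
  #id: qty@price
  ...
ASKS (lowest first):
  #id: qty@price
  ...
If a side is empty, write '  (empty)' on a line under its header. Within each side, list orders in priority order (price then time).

Answer: BIDS (highest first):
  (empty)
ASKS (lowest first):
  #5: 4@99

Derivation:
After op 1 [order #1] limit_buy(price=103, qty=1): fills=none; bids=[#1:1@103] asks=[-]
After op 2 [order #2] limit_sell(price=100, qty=4): fills=#1x#2:1@103; bids=[-] asks=[#2:3@100]
After op 3 [order #3] market_sell(qty=3): fills=none; bids=[-] asks=[#2:3@100]
After op 4 [order #4] limit_buy(price=104, qty=5): fills=#4x#2:3@100; bids=[#4:2@104] asks=[-]
After op 5 cancel(order #1): fills=none; bids=[#4:2@104] asks=[-]
After op 6 [order #5] limit_sell(price=99, qty=6): fills=#4x#5:2@104; bids=[-] asks=[#5:4@99]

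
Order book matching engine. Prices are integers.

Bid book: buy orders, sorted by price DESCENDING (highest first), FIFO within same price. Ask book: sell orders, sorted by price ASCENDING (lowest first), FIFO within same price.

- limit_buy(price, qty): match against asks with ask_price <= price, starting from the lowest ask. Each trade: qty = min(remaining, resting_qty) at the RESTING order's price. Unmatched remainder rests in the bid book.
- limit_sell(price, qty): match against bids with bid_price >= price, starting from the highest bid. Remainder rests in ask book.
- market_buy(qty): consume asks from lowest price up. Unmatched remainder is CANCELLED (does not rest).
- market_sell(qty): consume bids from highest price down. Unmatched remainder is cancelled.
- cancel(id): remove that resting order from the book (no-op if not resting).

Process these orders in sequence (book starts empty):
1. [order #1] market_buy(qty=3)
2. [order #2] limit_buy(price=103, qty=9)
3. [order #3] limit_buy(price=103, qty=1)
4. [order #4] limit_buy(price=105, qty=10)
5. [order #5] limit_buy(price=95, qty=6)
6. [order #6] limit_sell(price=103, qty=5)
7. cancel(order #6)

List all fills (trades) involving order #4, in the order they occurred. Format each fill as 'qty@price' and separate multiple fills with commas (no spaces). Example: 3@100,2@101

Answer: 5@105

Derivation:
After op 1 [order #1] market_buy(qty=3): fills=none; bids=[-] asks=[-]
After op 2 [order #2] limit_buy(price=103, qty=9): fills=none; bids=[#2:9@103] asks=[-]
After op 3 [order #3] limit_buy(price=103, qty=1): fills=none; bids=[#2:9@103 #3:1@103] asks=[-]
After op 4 [order #4] limit_buy(price=105, qty=10): fills=none; bids=[#4:10@105 #2:9@103 #3:1@103] asks=[-]
After op 5 [order #5] limit_buy(price=95, qty=6): fills=none; bids=[#4:10@105 #2:9@103 #3:1@103 #5:6@95] asks=[-]
After op 6 [order #6] limit_sell(price=103, qty=5): fills=#4x#6:5@105; bids=[#4:5@105 #2:9@103 #3:1@103 #5:6@95] asks=[-]
After op 7 cancel(order #6): fills=none; bids=[#4:5@105 #2:9@103 #3:1@103 #5:6@95] asks=[-]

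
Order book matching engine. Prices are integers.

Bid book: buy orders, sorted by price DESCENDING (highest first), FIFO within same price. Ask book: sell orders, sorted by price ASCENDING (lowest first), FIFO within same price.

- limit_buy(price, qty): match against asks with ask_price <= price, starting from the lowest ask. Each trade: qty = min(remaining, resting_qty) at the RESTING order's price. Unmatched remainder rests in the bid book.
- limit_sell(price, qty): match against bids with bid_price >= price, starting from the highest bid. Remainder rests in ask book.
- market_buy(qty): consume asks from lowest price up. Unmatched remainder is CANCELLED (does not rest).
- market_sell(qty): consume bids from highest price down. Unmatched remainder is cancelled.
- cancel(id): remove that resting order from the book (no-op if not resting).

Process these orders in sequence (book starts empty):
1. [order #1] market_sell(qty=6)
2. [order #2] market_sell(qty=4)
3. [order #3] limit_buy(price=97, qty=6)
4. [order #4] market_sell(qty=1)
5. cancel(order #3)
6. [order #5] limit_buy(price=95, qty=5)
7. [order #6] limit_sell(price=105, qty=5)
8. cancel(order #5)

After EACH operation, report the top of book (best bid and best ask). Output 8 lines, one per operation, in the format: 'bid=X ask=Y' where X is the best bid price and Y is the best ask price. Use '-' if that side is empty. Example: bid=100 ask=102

After op 1 [order #1] market_sell(qty=6): fills=none; bids=[-] asks=[-]
After op 2 [order #2] market_sell(qty=4): fills=none; bids=[-] asks=[-]
After op 3 [order #3] limit_buy(price=97, qty=6): fills=none; bids=[#3:6@97] asks=[-]
After op 4 [order #4] market_sell(qty=1): fills=#3x#4:1@97; bids=[#3:5@97] asks=[-]
After op 5 cancel(order #3): fills=none; bids=[-] asks=[-]
After op 6 [order #5] limit_buy(price=95, qty=5): fills=none; bids=[#5:5@95] asks=[-]
After op 7 [order #6] limit_sell(price=105, qty=5): fills=none; bids=[#5:5@95] asks=[#6:5@105]
After op 8 cancel(order #5): fills=none; bids=[-] asks=[#6:5@105]

Answer: bid=- ask=-
bid=- ask=-
bid=97 ask=-
bid=97 ask=-
bid=- ask=-
bid=95 ask=-
bid=95 ask=105
bid=- ask=105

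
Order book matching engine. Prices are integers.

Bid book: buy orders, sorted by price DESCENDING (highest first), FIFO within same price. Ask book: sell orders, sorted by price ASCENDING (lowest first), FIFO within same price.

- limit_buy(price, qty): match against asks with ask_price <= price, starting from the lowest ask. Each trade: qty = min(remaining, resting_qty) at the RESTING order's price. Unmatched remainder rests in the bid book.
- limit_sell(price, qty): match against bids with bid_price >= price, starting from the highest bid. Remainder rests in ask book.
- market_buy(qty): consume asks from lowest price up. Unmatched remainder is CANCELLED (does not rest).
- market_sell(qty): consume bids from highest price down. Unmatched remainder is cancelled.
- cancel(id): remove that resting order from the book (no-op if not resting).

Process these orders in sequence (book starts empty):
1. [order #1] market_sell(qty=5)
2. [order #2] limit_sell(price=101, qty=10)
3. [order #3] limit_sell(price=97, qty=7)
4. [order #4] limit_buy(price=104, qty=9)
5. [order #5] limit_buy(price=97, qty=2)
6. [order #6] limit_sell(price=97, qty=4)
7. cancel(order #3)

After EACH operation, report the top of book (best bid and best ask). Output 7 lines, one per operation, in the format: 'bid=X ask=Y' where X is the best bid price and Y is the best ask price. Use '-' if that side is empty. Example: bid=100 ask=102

After op 1 [order #1] market_sell(qty=5): fills=none; bids=[-] asks=[-]
After op 2 [order #2] limit_sell(price=101, qty=10): fills=none; bids=[-] asks=[#2:10@101]
After op 3 [order #3] limit_sell(price=97, qty=7): fills=none; bids=[-] asks=[#3:7@97 #2:10@101]
After op 4 [order #4] limit_buy(price=104, qty=9): fills=#4x#3:7@97 #4x#2:2@101; bids=[-] asks=[#2:8@101]
After op 5 [order #5] limit_buy(price=97, qty=2): fills=none; bids=[#5:2@97] asks=[#2:8@101]
After op 6 [order #6] limit_sell(price=97, qty=4): fills=#5x#6:2@97; bids=[-] asks=[#6:2@97 #2:8@101]
After op 7 cancel(order #3): fills=none; bids=[-] asks=[#6:2@97 #2:8@101]

Answer: bid=- ask=-
bid=- ask=101
bid=- ask=97
bid=- ask=101
bid=97 ask=101
bid=- ask=97
bid=- ask=97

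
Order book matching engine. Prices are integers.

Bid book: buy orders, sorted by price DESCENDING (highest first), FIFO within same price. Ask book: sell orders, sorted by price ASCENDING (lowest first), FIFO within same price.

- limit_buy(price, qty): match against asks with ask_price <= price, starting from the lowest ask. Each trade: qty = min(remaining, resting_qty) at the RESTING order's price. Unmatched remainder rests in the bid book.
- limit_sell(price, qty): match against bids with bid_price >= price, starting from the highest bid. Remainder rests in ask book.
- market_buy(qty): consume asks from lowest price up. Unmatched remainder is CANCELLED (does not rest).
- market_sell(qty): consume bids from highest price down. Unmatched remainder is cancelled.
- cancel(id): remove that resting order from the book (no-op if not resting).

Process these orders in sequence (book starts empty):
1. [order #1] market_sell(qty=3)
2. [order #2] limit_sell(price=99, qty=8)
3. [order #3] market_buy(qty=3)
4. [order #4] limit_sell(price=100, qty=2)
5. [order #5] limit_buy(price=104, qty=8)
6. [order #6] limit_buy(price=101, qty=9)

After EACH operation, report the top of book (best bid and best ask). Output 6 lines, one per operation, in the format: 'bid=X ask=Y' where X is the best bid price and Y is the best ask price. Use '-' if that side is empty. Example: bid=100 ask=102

Answer: bid=- ask=-
bid=- ask=99
bid=- ask=99
bid=- ask=99
bid=104 ask=-
bid=104 ask=-

Derivation:
After op 1 [order #1] market_sell(qty=3): fills=none; bids=[-] asks=[-]
After op 2 [order #2] limit_sell(price=99, qty=8): fills=none; bids=[-] asks=[#2:8@99]
After op 3 [order #3] market_buy(qty=3): fills=#3x#2:3@99; bids=[-] asks=[#2:5@99]
After op 4 [order #4] limit_sell(price=100, qty=2): fills=none; bids=[-] asks=[#2:5@99 #4:2@100]
After op 5 [order #5] limit_buy(price=104, qty=8): fills=#5x#2:5@99 #5x#4:2@100; bids=[#5:1@104] asks=[-]
After op 6 [order #6] limit_buy(price=101, qty=9): fills=none; bids=[#5:1@104 #6:9@101] asks=[-]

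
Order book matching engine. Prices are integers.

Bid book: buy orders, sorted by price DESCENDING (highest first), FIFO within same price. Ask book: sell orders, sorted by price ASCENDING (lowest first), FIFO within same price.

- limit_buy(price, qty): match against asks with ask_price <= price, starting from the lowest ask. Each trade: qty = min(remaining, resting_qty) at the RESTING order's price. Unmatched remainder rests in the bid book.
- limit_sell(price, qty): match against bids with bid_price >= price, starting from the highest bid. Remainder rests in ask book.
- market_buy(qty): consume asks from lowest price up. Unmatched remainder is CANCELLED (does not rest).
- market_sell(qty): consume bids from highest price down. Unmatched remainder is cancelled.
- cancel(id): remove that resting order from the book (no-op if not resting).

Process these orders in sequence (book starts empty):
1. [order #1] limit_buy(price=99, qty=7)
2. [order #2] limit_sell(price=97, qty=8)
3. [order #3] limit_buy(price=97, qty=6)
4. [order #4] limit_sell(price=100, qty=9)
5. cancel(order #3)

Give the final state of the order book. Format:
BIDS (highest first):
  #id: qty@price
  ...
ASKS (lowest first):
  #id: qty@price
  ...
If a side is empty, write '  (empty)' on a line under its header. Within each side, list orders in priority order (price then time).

After op 1 [order #1] limit_buy(price=99, qty=7): fills=none; bids=[#1:7@99] asks=[-]
After op 2 [order #2] limit_sell(price=97, qty=8): fills=#1x#2:7@99; bids=[-] asks=[#2:1@97]
After op 3 [order #3] limit_buy(price=97, qty=6): fills=#3x#2:1@97; bids=[#3:5@97] asks=[-]
After op 4 [order #4] limit_sell(price=100, qty=9): fills=none; bids=[#3:5@97] asks=[#4:9@100]
After op 5 cancel(order #3): fills=none; bids=[-] asks=[#4:9@100]

Answer: BIDS (highest first):
  (empty)
ASKS (lowest first):
  #4: 9@100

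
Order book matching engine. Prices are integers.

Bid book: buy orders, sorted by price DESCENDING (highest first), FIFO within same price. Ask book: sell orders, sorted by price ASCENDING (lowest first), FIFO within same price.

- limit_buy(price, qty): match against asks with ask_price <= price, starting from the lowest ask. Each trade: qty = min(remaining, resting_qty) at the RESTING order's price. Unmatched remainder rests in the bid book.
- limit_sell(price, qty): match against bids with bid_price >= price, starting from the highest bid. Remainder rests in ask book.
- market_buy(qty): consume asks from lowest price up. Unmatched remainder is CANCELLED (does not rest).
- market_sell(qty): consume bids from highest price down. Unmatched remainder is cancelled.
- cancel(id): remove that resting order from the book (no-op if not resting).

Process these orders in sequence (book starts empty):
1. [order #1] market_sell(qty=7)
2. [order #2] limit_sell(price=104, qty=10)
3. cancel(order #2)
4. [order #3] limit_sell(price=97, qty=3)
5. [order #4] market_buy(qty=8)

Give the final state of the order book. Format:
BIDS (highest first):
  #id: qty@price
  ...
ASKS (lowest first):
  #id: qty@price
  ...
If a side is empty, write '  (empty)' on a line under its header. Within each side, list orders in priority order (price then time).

After op 1 [order #1] market_sell(qty=7): fills=none; bids=[-] asks=[-]
After op 2 [order #2] limit_sell(price=104, qty=10): fills=none; bids=[-] asks=[#2:10@104]
After op 3 cancel(order #2): fills=none; bids=[-] asks=[-]
After op 4 [order #3] limit_sell(price=97, qty=3): fills=none; bids=[-] asks=[#3:3@97]
After op 5 [order #4] market_buy(qty=8): fills=#4x#3:3@97; bids=[-] asks=[-]

Answer: BIDS (highest first):
  (empty)
ASKS (lowest first):
  (empty)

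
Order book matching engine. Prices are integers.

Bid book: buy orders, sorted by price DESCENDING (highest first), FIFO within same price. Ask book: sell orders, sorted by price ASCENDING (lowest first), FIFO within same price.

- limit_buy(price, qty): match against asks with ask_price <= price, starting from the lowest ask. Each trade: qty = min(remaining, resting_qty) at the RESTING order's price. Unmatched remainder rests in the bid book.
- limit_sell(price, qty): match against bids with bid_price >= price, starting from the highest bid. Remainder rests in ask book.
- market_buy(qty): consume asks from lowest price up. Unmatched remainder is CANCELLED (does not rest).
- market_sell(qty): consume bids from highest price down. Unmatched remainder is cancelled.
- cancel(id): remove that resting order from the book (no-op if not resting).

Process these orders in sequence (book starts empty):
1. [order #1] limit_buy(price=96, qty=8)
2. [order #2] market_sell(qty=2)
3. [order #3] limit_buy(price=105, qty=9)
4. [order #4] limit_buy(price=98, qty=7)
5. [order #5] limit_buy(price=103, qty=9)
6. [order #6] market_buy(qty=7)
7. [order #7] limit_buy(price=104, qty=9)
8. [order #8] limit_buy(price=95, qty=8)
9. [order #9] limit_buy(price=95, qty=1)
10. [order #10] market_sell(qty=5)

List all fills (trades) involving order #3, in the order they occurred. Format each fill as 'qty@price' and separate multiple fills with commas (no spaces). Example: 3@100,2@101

Answer: 5@105

Derivation:
After op 1 [order #1] limit_buy(price=96, qty=8): fills=none; bids=[#1:8@96] asks=[-]
After op 2 [order #2] market_sell(qty=2): fills=#1x#2:2@96; bids=[#1:6@96] asks=[-]
After op 3 [order #3] limit_buy(price=105, qty=9): fills=none; bids=[#3:9@105 #1:6@96] asks=[-]
After op 4 [order #4] limit_buy(price=98, qty=7): fills=none; bids=[#3:9@105 #4:7@98 #1:6@96] asks=[-]
After op 5 [order #5] limit_buy(price=103, qty=9): fills=none; bids=[#3:9@105 #5:9@103 #4:7@98 #1:6@96] asks=[-]
After op 6 [order #6] market_buy(qty=7): fills=none; bids=[#3:9@105 #5:9@103 #4:7@98 #1:6@96] asks=[-]
After op 7 [order #7] limit_buy(price=104, qty=9): fills=none; bids=[#3:9@105 #7:9@104 #5:9@103 #4:7@98 #1:6@96] asks=[-]
After op 8 [order #8] limit_buy(price=95, qty=8): fills=none; bids=[#3:9@105 #7:9@104 #5:9@103 #4:7@98 #1:6@96 #8:8@95] asks=[-]
After op 9 [order #9] limit_buy(price=95, qty=1): fills=none; bids=[#3:9@105 #7:9@104 #5:9@103 #4:7@98 #1:6@96 #8:8@95 #9:1@95] asks=[-]
After op 10 [order #10] market_sell(qty=5): fills=#3x#10:5@105; bids=[#3:4@105 #7:9@104 #5:9@103 #4:7@98 #1:6@96 #8:8@95 #9:1@95] asks=[-]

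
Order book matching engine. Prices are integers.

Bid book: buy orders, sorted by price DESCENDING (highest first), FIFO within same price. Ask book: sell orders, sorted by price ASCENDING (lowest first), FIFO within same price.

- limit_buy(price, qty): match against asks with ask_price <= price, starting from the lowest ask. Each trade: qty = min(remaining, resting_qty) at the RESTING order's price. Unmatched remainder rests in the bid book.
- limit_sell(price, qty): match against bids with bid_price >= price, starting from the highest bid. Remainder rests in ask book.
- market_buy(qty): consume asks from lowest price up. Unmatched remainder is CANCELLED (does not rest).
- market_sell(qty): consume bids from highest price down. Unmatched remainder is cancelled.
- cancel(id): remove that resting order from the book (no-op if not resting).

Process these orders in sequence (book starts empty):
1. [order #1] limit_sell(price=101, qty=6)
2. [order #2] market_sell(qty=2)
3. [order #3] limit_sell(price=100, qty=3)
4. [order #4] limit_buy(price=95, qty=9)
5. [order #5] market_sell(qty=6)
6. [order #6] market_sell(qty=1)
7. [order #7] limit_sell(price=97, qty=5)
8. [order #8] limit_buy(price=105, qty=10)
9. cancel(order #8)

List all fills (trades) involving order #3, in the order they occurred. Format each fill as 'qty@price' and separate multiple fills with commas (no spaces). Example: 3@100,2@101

After op 1 [order #1] limit_sell(price=101, qty=6): fills=none; bids=[-] asks=[#1:6@101]
After op 2 [order #2] market_sell(qty=2): fills=none; bids=[-] asks=[#1:6@101]
After op 3 [order #3] limit_sell(price=100, qty=3): fills=none; bids=[-] asks=[#3:3@100 #1:6@101]
After op 4 [order #4] limit_buy(price=95, qty=9): fills=none; bids=[#4:9@95] asks=[#3:3@100 #1:6@101]
After op 5 [order #5] market_sell(qty=6): fills=#4x#5:6@95; bids=[#4:3@95] asks=[#3:3@100 #1:6@101]
After op 6 [order #6] market_sell(qty=1): fills=#4x#6:1@95; bids=[#4:2@95] asks=[#3:3@100 #1:6@101]
After op 7 [order #7] limit_sell(price=97, qty=5): fills=none; bids=[#4:2@95] asks=[#7:5@97 #3:3@100 #1:6@101]
After op 8 [order #8] limit_buy(price=105, qty=10): fills=#8x#7:5@97 #8x#3:3@100 #8x#1:2@101; bids=[#4:2@95] asks=[#1:4@101]
After op 9 cancel(order #8): fills=none; bids=[#4:2@95] asks=[#1:4@101]

Answer: 3@100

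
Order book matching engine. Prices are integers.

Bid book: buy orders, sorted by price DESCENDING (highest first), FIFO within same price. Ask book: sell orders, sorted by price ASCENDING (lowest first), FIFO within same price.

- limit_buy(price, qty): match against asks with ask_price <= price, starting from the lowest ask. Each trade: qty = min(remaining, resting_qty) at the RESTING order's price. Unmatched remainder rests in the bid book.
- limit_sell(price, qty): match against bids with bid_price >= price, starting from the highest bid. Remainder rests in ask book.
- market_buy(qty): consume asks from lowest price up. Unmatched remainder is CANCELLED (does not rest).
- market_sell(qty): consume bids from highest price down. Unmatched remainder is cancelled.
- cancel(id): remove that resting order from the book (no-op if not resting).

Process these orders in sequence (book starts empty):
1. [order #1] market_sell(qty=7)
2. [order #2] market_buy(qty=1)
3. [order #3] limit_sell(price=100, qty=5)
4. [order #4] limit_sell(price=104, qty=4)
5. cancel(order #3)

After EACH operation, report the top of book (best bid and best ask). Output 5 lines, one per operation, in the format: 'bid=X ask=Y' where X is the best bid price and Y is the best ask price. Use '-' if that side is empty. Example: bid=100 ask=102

Answer: bid=- ask=-
bid=- ask=-
bid=- ask=100
bid=- ask=100
bid=- ask=104

Derivation:
After op 1 [order #1] market_sell(qty=7): fills=none; bids=[-] asks=[-]
After op 2 [order #2] market_buy(qty=1): fills=none; bids=[-] asks=[-]
After op 3 [order #3] limit_sell(price=100, qty=5): fills=none; bids=[-] asks=[#3:5@100]
After op 4 [order #4] limit_sell(price=104, qty=4): fills=none; bids=[-] asks=[#3:5@100 #4:4@104]
After op 5 cancel(order #3): fills=none; bids=[-] asks=[#4:4@104]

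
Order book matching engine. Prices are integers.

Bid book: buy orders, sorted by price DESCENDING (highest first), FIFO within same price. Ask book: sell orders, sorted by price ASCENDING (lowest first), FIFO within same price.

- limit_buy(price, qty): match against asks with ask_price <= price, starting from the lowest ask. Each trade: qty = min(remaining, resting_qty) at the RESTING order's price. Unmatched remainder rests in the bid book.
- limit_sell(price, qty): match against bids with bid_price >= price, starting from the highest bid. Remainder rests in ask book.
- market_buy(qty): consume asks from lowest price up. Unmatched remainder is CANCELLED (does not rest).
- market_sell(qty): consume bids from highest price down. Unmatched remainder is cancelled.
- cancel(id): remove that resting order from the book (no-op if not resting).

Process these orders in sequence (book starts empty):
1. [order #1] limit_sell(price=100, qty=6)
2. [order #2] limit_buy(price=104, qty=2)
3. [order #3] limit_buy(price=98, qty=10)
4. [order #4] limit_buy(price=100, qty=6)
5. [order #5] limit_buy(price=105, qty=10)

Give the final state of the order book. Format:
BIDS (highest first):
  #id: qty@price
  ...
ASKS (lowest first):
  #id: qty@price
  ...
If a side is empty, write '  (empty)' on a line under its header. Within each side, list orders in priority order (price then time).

Answer: BIDS (highest first):
  #5: 10@105
  #4: 2@100
  #3: 10@98
ASKS (lowest first):
  (empty)

Derivation:
After op 1 [order #1] limit_sell(price=100, qty=6): fills=none; bids=[-] asks=[#1:6@100]
After op 2 [order #2] limit_buy(price=104, qty=2): fills=#2x#1:2@100; bids=[-] asks=[#1:4@100]
After op 3 [order #3] limit_buy(price=98, qty=10): fills=none; bids=[#3:10@98] asks=[#1:4@100]
After op 4 [order #4] limit_buy(price=100, qty=6): fills=#4x#1:4@100; bids=[#4:2@100 #3:10@98] asks=[-]
After op 5 [order #5] limit_buy(price=105, qty=10): fills=none; bids=[#5:10@105 #4:2@100 #3:10@98] asks=[-]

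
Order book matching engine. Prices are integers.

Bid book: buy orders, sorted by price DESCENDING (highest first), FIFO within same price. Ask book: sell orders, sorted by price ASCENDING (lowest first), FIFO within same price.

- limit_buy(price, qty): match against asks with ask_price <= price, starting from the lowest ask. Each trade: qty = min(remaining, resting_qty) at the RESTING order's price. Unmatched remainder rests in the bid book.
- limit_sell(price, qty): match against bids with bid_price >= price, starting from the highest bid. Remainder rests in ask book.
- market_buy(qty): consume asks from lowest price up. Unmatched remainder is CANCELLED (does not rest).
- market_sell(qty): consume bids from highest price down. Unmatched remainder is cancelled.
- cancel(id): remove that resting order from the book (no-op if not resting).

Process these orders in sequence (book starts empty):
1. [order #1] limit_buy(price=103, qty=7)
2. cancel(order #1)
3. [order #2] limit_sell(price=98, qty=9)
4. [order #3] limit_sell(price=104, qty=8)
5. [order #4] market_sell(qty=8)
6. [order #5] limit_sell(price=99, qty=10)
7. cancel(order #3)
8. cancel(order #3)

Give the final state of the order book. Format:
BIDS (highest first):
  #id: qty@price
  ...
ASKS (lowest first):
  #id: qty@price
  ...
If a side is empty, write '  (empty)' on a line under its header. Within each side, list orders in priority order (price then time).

After op 1 [order #1] limit_buy(price=103, qty=7): fills=none; bids=[#1:7@103] asks=[-]
After op 2 cancel(order #1): fills=none; bids=[-] asks=[-]
After op 3 [order #2] limit_sell(price=98, qty=9): fills=none; bids=[-] asks=[#2:9@98]
After op 4 [order #3] limit_sell(price=104, qty=8): fills=none; bids=[-] asks=[#2:9@98 #3:8@104]
After op 5 [order #4] market_sell(qty=8): fills=none; bids=[-] asks=[#2:9@98 #3:8@104]
After op 6 [order #5] limit_sell(price=99, qty=10): fills=none; bids=[-] asks=[#2:9@98 #5:10@99 #3:8@104]
After op 7 cancel(order #3): fills=none; bids=[-] asks=[#2:9@98 #5:10@99]
After op 8 cancel(order #3): fills=none; bids=[-] asks=[#2:9@98 #5:10@99]

Answer: BIDS (highest first):
  (empty)
ASKS (lowest first):
  #2: 9@98
  #5: 10@99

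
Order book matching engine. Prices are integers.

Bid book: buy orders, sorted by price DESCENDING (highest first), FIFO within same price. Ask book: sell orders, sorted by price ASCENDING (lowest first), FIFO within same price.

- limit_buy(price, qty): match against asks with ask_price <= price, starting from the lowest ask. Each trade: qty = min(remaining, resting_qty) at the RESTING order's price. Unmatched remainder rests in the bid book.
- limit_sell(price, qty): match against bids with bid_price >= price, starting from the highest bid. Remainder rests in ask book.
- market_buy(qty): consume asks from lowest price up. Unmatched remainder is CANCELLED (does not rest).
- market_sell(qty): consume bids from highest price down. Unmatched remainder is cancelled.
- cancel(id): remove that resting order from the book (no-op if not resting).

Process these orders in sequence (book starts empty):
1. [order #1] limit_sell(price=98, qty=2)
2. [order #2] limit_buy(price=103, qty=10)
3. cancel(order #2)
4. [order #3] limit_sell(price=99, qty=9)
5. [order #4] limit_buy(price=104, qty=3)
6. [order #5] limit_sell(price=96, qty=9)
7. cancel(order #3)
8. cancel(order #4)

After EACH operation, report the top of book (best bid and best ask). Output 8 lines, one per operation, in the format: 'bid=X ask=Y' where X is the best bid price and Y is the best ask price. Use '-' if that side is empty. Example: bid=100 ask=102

After op 1 [order #1] limit_sell(price=98, qty=2): fills=none; bids=[-] asks=[#1:2@98]
After op 2 [order #2] limit_buy(price=103, qty=10): fills=#2x#1:2@98; bids=[#2:8@103] asks=[-]
After op 3 cancel(order #2): fills=none; bids=[-] asks=[-]
After op 4 [order #3] limit_sell(price=99, qty=9): fills=none; bids=[-] asks=[#3:9@99]
After op 5 [order #4] limit_buy(price=104, qty=3): fills=#4x#3:3@99; bids=[-] asks=[#3:6@99]
After op 6 [order #5] limit_sell(price=96, qty=9): fills=none; bids=[-] asks=[#5:9@96 #3:6@99]
After op 7 cancel(order #3): fills=none; bids=[-] asks=[#5:9@96]
After op 8 cancel(order #4): fills=none; bids=[-] asks=[#5:9@96]

Answer: bid=- ask=98
bid=103 ask=-
bid=- ask=-
bid=- ask=99
bid=- ask=99
bid=- ask=96
bid=- ask=96
bid=- ask=96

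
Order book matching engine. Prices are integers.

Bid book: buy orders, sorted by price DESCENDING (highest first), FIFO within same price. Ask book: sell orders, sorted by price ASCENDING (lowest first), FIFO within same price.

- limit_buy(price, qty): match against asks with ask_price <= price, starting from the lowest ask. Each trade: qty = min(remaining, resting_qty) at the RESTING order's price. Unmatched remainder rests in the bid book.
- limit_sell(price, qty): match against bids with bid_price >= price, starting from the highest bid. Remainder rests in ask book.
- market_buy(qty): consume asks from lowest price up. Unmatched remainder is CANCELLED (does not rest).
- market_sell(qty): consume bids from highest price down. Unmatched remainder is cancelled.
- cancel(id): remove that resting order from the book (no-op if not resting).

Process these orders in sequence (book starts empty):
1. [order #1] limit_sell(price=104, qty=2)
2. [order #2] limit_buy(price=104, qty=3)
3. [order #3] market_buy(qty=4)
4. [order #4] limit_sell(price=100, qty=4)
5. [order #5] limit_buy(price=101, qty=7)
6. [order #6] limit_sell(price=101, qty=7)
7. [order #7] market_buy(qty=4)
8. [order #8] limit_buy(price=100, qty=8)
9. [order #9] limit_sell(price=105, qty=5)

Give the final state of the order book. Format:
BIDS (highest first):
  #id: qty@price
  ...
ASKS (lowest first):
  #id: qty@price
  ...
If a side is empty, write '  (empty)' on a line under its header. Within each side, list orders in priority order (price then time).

Answer: BIDS (highest first):
  #8: 8@100
ASKS (lowest first):
  #9: 5@105

Derivation:
After op 1 [order #1] limit_sell(price=104, qty=2): fills=none; bids=[-] asks=[#1:2@104]
After op 2 [order #2] limit_buy(price=104, qty=3): fills=#2x#1:2@104; bids=[#2:1@104] asks=[-]
After op 3 [order #3] market_buy(qty=4): fills=none; bids=[#2:1@104] asks=[-]
After op 4 [order #4] limit_sell(price=100, qty=4): fills=#2x#4:1@104; bids=[-] asks=[#4:3@100]
After op 5 [order #5] limit_buy(price=101, qty=7): fills=#5x#4:3@100; bids=[#5:4@101] asks=[-]
After op 6 [order #6] limit_sell(price=101, qty=7): fills=#5x#6:4@101; bids=[-] asks=[#6:3@101]
After op 7 [order #7] market_buy(qty=4): fills=#7x#6:3@101; bids=[-] asks=[-]
After op 8 [order #8] limit_buy(price=100, qty=8): fills=none; bids=[#8:8@100] asks=[-]
After op 9 [order #9] limit_sell(price=105, qty=5): fills=none; bids=[#8:8@100] asks=[#9:5@105]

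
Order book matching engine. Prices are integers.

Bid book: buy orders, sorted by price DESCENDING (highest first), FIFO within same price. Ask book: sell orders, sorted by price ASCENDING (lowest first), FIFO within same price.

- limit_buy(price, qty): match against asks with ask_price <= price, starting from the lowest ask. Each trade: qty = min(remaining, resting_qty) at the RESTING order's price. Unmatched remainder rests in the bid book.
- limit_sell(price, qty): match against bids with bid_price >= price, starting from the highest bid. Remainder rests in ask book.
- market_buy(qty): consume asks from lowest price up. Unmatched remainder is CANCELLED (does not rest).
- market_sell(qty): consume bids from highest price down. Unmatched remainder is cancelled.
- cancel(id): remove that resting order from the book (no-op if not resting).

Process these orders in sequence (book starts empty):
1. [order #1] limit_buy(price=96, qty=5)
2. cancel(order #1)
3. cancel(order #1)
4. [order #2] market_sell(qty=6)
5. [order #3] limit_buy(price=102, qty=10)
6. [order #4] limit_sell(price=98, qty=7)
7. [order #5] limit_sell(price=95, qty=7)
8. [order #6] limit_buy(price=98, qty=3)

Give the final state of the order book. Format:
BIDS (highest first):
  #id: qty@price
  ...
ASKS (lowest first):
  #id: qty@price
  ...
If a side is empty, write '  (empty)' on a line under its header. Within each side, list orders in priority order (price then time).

After op 1 [order #1] limit_buy(price=96, qty=5): fills=none; bids=[#1:5@96] asks=[-]
After op 2 cancel(order #1): fills=none; bids=[-] asks=[-]
After op 3 cancel(order #1): fills=none; bids=[-] asks=[-]
After op 4 [order #2] market_sell(qty=6): fills=none; bids=[-] asks=[-]
After op 5 [order #3] limit_buy(price=102, qty=10): fills=none; bids=[#3:10@102] asks=[-]
After op 6 [order #4] limit_sell(price=98, qty=7): fills=#3x#4:7@102; bids=[#3:3@102] asks=[-]
After op 7 [order #5] limit_sell(price=95, qty=7): fills=#3x#5:3@102; bids=[-] asks=[#5:4@95]
After op 8 [order #6] limit_buy(price=98, qty=3): fills=#6x#5:3@95; bids=[-] asks=[#5:1@95]

Answer: BIDS (highest first):
  (empty)
ASKS (lowest first):
  #5: 1@95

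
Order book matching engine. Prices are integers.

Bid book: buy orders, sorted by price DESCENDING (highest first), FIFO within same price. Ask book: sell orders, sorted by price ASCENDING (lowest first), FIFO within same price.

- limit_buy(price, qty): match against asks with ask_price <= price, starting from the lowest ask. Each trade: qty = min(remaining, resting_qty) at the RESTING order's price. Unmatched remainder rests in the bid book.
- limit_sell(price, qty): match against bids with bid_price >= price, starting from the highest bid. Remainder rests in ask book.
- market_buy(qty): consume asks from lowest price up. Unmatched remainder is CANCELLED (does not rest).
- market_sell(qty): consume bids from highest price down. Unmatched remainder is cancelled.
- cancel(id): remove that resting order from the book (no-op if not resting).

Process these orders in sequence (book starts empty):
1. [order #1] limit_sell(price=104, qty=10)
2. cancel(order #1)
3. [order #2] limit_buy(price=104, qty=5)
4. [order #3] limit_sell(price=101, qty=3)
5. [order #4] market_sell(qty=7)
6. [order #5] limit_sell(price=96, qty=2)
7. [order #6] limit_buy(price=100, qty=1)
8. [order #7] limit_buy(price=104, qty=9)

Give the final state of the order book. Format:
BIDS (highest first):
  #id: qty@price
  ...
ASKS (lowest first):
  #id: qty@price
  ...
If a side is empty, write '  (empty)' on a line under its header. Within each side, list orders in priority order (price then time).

After op 1 [order #1] limit_sell(price=104, qty=10): fills=none; bids=[-] asks=[#1:10@104]
After op 2 cancel(order #1): fills=none; bids=[-] asks=[-]
After op 3 [order #2] limit_buy(price=104, qty=5): fills=none; bids=[#2:5@104] asks=[-]
After op 4 [order #3] limit_sell(price=101, qty=3): fills=#2x#3:3@104; bids=[#2:2@104] asks=[-]
After op 5 [order #4] market_sell(qty=7): fills=#2x#4:2@104; bids=[-] asks=[-]
After op 6 [order #5] limit_sell(price=96, qty=2): fills=none; bids=[-] asks=[#5:2@96]
After op 7 [order #6] limit_buy(price=100, qty=1): fills=#6x#5:1@96; bids=[-] asks=[#5:1@96]
After op 8 [order #7] limit_buy(price=104, qty=9): fills=#7x#5:1@96; bids=[#7:8@104] asks=[-]

Answer: BIDS (highest first):
  #7: 8@104
ASKS (lowest first):
  (empty)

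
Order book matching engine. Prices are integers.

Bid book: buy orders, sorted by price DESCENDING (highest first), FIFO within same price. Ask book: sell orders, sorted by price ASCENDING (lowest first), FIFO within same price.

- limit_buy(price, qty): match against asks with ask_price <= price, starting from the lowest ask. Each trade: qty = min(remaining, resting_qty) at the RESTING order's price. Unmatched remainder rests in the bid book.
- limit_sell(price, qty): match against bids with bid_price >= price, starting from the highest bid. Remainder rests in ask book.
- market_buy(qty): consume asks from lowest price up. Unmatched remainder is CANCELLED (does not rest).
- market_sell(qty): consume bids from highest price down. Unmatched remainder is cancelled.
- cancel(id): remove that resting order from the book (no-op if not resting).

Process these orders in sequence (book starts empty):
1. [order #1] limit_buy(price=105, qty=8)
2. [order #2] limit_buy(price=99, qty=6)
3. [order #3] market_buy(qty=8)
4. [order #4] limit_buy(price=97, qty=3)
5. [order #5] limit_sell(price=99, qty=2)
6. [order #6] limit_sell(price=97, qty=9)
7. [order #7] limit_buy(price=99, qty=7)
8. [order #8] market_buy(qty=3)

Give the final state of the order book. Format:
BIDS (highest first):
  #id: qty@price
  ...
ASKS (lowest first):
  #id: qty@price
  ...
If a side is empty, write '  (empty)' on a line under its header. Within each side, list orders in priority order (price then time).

After op 1 [order #1] limit_buy(price=105, qty=8): fills=none; bids=[#1:8@105] asks=[-]
After op 2 [order #2] limit_buy(price=99, qty=6): fills=none; bids=[#1:8@105 #2:6@99] asks=[-]
After op 3 [order #3] market_buy(qty=8): fills=none; bids=[#1:8@105 #2:6@99] asks=[-]
After op 4 [order #4] limit_buy(price=97, qty=3): fills=none; bids=[#1:8@105 #2:6@99 #4:3@97] asks=[-]
After op 5 [order #5] limit_sell(price=99, qty=2): fills=#1x#5:2@105; bids=[#1:6@105 #2:6@99 #4:3@97] asks=[-]
After op 6 [order #6] limit_sell(price=97, qty=9): fills=#1x#6:6@105 #2x#6:3@99; bids=[#2:3@99 #4:3@97] asks=[-]
After op 7 [order #7] limit_buy(price=99, qty=7): fills=none; bids=[#2:3@99 #7:7@99 #4:3@97] asks=[-]
After op 8 [order #8] market_buy(qty=3): fills=none; bids=[#2:3@99 #7:7@99 #4:3@97] asks=[-]

Answer: BIDS (highest first):
  #2: 3@99
  #7: 7@99
  #4: 3@97
ASKS (lowest first):
  (empty)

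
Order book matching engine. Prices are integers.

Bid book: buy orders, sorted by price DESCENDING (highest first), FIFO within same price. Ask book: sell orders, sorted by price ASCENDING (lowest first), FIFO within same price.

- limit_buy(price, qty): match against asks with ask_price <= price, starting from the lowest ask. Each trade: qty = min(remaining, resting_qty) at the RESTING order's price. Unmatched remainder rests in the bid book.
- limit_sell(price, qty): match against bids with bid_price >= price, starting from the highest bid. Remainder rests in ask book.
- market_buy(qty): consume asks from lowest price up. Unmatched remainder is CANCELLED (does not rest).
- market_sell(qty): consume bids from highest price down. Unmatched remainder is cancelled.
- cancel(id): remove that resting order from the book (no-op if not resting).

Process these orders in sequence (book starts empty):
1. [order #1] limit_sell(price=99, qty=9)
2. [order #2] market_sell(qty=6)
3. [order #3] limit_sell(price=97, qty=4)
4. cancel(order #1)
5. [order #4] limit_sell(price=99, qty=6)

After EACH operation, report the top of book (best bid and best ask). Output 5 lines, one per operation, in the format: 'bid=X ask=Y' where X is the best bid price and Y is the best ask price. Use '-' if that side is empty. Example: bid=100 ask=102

Answer: bid=- ask=99
bid=- ask=99
bid=- ask=97
bid=- ask=97
bid=- ask=97

Derivation:
After op 1 [order #1] limit_sell(price=99, qty=9): fills=none; bids=[-] asks=[#1:9@99]
After op 2 [order #2] market_sell(qty=6): fills=none; bids=[-] asks=[#1:9@99]
After op 3 [order #3] limit_sell(price=97, qty=4): fills=none; bids=[-] asks=[#3:4@97 #1:9@99]
After op 4 cancel(order #1): fills=none; bids=[-] asks=[#3:4@97]
After op 5 [order #4] limit_sell(price=99, qty=6): fills=none; bids=[-] asks=[#3:4@97 #4:6@99]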